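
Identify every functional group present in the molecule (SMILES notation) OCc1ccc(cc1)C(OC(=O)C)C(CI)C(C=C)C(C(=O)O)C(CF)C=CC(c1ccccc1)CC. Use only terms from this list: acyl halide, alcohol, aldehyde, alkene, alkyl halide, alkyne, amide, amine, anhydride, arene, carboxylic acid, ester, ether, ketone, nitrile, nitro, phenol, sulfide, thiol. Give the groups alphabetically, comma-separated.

HO– on an sp³ carbon → alcohol.
para-disubstituted benzene ring → arene.
pendant –OC(=O)CH3: an acyloxy group → ester.
pendant –CH2X: halogen on sp³ carbon → alkyl halide.
pendant –CH=CH2: C=C double bond → alkene.
pendant –COOH: carbonyl C bonded to C and –OH → carboxylic acid.
pendant –CH2X: halogen on sp³ carbon → alkyl halide.
C=C double bond → alkene.
pendant –C6H5: benzene ring → arene.

alcohol, alkene, alkyl halide, arene, carboxylic acid, ester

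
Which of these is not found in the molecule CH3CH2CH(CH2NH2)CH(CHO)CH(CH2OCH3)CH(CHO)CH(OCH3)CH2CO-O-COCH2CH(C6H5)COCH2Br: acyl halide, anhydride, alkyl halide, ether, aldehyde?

acyl halide

aldehyde: present (CH(CHO) — pendant –CHO: carbonyl C bonded to C and H → aldehyde).
ether: present (CH(CH2OCH3) — pendant –CH2OCH3: C–O–C linkage → ether).
alkyl halide: present (CH2Br — halogen on an sp³ carbon → alkyl halide).
anhydride: present (CH2CO-O-COCH2 — two acyl groups sharing one oxygen, –C(=O)–O–C(=O)– → anhydride).
acyl halide: no segment matches this pattern.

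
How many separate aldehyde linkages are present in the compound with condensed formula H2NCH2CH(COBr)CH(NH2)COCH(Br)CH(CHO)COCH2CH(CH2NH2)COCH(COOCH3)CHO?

2

–NH2 on an sp³ carbon with no adjacent C=O → amine.
pendant –C(=O)X: carbonyl C bonded to C and halogen → acyl halide.
–NH2 on an sp³ carbon with no adjacent C=O → amine.
–C(=O)– with carbon on both sides → ketone.
halogen on an sp³ carbon → alkyl halide.
pendant –CHO: carbonyl C bonded to C and H → aldehyde.
–C(=O)– with carbon on both sides → ketone.
pendant –CH2NH2: N on sp³ C, no adjacent C=O → amine.
–C(=O)– with carbon on both sides → ketone.
pendant –COOCH3: carbonyl C bonded to C and –OCH3 → ester.
terminal –CHO: carbonyl C bonded to H and C → aldehyde.
Aldehyde appears at: CH(CHO), CHO → 2.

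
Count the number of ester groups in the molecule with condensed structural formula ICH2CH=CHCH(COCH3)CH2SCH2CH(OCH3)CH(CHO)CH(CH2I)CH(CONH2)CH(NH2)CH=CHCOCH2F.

Reading the structure from left to right:
  ICH2: halogen on an sp³ carbon → alkyl halide.
  CH=CH: C=C double bond → alkene.
  CH(COCH3): pendant –COCH3: carbonyl C bonded to two carbons → ketone.
  CH2SCH2: C–S–C linkage → sulfide (thioether).
  CH(OCH3): pendant –OCH3: C–O–C with sp³ C, no adjacent C=O → ether.
  CH(CHO): pendant –CHO: carbonyl C bonded to C and H → aldehyde.
  CH(CH2I): pendant –CH2X: halogen on sp³ carbon → alkyl halide.
  CH(CONH2): pendant –CONH2: carbonyl C bonded to C and N → amide.
  CH(NH2): –NH2 on an sp³ carbon with no adjacent C=O → amine.
  CH=CH: C=C double bond → alkene.
  CO: –C(=O)– with carbon on both sides → ketone.
  CH2F: halogen on an sp³ carbon → alkyl halide.
No segment is a ester: CH(COCH3) is ketone, not ester; CH(OCH3) is ether, not ester; CO is ketone, not ester. → 0.

0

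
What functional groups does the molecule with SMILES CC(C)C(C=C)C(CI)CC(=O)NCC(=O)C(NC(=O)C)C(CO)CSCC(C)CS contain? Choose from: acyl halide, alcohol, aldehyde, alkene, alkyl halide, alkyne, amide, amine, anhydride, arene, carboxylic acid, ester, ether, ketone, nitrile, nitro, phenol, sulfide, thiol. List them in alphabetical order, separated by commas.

pendant –CH=CH2: C=C double bond → alkene.
pendant –CH2X: halogen on sp³ carbon → alkyl halide.
–C(=O)–N– linkage → amide (the N is not an amine).
–C(=O)– with carbon on both sides → ketone.
pendant –NHC(=O)CH3: N bonded to a carbonyl → amide (not amine).
pendant –CH2OH on an sp³ backbone C → alcohol.
C–S–C linkage → sulfide (thioether).
–SH on an sp³ carbon → thiol.

alcohol, alkene, alkyl halide, amide, ketone, sulfide, thiol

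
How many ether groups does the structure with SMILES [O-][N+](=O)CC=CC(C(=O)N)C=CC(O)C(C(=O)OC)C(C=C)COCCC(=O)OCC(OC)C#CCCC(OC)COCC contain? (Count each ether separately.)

–NO2 on carbon → nitro group.
C=C double bond → alkene.
pendant –CONH2: carbonyl C bonded to C and N → amide.
C=C double bond → alkene.
–OH on an sp³ carbon → alcohol (secondary).
pendant –COOCH3: carbonyl C bonded to C and –OCH3 → ester.
pendant –CH=CH2: C=C double bond → alkene.
C–O–C with sp³ carbons on both sides and no adjacent C=O → ether.
–C(=O)–O–C with C on the carbonyl side → ester.
pendant –OCH3: C–O–C with sp³ C, no adjacent C=O → ether.
C≡C triple bond → alkyne.
pendant –OCH3: C–O–C with sp³ C, no adjacent C=O → ether.
C–O–C with sp³ carbons on both sides and no adjacent C=O → ether.
Ether appears at: CH2OCH2, CH(OCH3), CH(OCH3), CH2OCH2 → 4.

4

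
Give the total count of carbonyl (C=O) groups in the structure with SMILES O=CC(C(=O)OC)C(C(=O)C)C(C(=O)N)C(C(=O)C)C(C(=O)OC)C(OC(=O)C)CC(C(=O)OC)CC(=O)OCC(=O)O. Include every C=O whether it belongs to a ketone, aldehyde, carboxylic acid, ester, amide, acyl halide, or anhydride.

10

OHC: aldehyde, 1 C=O (running total 1).
CH(COOCH3): ester, 1 C=O (running total 2).
CH(COCH3): ketone, 1 C=O (running total 3).
CH(CONH2): amide, 1 C=O (running total 4).
CH(COCH3): ketone, 1 C=O (running total 5).
CH(COOCH3): ester, 1 C=O (running total 6).
CH(OCOCH3): ester, 1 C=O (running total 7).
CH(COOCH3): ester, 1 C=O (running total 8).
CH2COOCH2: ester, 1 C=O (running total 9).
COOH: carboxylic acid, 1 C=O (running total 10).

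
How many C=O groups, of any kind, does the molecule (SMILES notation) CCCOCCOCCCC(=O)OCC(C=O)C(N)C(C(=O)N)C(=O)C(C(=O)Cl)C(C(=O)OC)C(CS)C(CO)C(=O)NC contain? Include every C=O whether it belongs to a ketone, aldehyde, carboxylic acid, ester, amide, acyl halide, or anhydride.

7

CH2COOCH2: ester, 1 C=O (running total 1).
CH(CHO): aldehyde, 1 C=O (running total 2).
CH(CONH2): amide, 1 C=O (running total 3).
CO: ketone, 1 C=O (running total 4).
CH(COCl): acyl halide, 1 C=O (running total 5).
CH(COOCH3): ester, 1 C=O (running total 6).
CONHCH3: amide, 1 C=O (running total 7).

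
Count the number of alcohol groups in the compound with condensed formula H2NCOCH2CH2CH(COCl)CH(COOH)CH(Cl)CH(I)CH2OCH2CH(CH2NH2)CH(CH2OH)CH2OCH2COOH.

Working along the chain:
  H2NCO: –C(=O)NH2: carbonyl C bonded to C and to N → amide (the N is not a separate amine).
  CH(COCl): pendant –C(=O)X: carbonyl C bonded to C and halogen → acyl halide.
  CH(COOH): pendant –COOH: carbonyl C bonded to C and –OH → carboxylic acid.
  CH(Cl): halogen on an sp³ carbon → alkyl halide.
  CH(I): halogen on an sp³ carbon → alkyl halide.
  CH2OCH2: C–O–C with sp³ carbons on both sides and no adjacent C=O → ether.
  CH(CH2NH2): pendant –CH2NH2: N on sp³ C, no adjacent C=O → amine.
  CH(CH2OH): pendant –CH2OH on an sp³ backbone C → alcohol.
  CH2OCH2: C–O–C with sp³ carbons on both sides and no adjacent C=O → ether.
  COOH: –COOH: carbonyl C bonded to –OH and C → carboxylic acid (the –OH is not a separate alcohol).
Alcohol appears at: CH(CH2OH) → 1.

1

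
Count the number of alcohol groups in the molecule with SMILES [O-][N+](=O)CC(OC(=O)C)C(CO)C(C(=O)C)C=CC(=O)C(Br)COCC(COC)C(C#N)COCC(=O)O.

1

Reading the structure from left to right:
  O2NCH2: –NO2 on carbon → nitro group.
  CH(OCOCH3): pendant –OC(=O)CH3: an acyloxy group → ester.
  CH(CH2OH): pendant –CH2OH on an sp³ backbone C → alcohol.
  CH(COCH3): pendant –COCH3: carbonyl C bonded to two carbons → ketone.
  CH=CH: C=C double bond → alkene.
  CO: –C(=O)– with carbon on both sides → ketone.
  CH(Br): halogen on an sp³ carbon → alkyl halide.
  CH2OCH2: C–O–C with sp³ carbons on both sides and no adjacent C=O → ether.
  CH(CH2OCH3): pendant –CH2OCH3: C–O–C linkage → ether.
  CH(CN): pendant –C≡N: nitrile.
  CH2OCH2: C–O–C with sp³ carbons on both sides and no adjacent C=O → ether.
  COOH: –COOH: carbonyl C bonded to –OH and C → carboxylic acid (the –OH is not a separate alcohol).
Alcohol appears at: CH(CH2OH) → 1.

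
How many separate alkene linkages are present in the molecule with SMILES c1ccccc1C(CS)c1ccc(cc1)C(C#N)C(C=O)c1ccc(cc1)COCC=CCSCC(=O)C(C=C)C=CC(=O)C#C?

Taking each segment in turn:
  C6H5: C6H5– phenyl ring → arene.
  CH(CH2SH): pendant –CH2SH → thiol.
  C6H4: para-disubstituted benzene ring → arene.
  CH(CN): pendant –C≡N: nitrile.
  CH(CHO): pendant –CHO: carbonyl C bonded to C and H → aldehyde.
  C6H4: para-disubstituted benzene ring → arene.
  CH2OCH2: C–O–C with sp³ carbons on both sides and no adjacent C=O → ether.
  CH=CH: C=C double bond → alkene.
  CH2SCH2: C–S–C linkage → sulfide (thioether).
  CO: –C(=O)– with carbon on both sides → ketone.
  CH(CH=CH2): pendant –CH=CH2: C=C double bond → alkene.
  CH=CH: C=C double bond → alkene.
  CO: –C(=O)– with carbon on both sides → ketone.
  C≡CH: C≡C triple bond → alkyne.
Alkene appears at: CH=CH, CH(CH=CH2), CH=CH → 3.

3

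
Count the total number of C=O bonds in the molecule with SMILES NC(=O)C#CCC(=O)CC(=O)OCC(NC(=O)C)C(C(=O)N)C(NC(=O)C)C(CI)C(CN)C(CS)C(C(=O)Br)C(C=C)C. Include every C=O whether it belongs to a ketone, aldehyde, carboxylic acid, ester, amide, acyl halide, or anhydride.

7

H2NCO: amide, 1 C=O (running total 1).
CO: ketone, 1 C=O (running total 2).
CH2COOCH2: ester, 1 C=O (running total 3).
CH(NHCOCH3): amide, 1 C=O (running total 4).
CH(CONH2): amide, 1 C=O (running total 5).
CH(NHCOCH3): amide, 1 C=O (running total 6).
CH(COBr): acyl halide, 1 C=O (running total 7).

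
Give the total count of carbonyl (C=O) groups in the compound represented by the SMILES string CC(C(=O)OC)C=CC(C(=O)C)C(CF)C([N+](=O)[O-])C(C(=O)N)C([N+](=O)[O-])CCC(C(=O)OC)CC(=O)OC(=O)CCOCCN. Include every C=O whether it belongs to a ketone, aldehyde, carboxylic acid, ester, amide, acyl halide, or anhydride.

CH(COOCH3): ester, 1 C=O (running total 1).
CH(COCH3): ketone, 1 C=O (running total 2).
CH(CONH2): amide, 1 C=O (running total 3).
CH(COOCH3): ester, 1 C=O (running total 4).
CH2CO-O-COCH2: anhydride, 2 C=O (running total 6).

6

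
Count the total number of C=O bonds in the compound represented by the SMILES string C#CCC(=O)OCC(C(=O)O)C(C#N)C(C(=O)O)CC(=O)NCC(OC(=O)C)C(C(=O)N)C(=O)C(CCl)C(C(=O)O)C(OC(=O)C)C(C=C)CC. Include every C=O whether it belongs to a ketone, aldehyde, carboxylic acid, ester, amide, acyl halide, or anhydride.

CH2COOCH2: ester, 1 C=O (running total 1).
CH(COOH): carboxylic acid, 1 C=O (running total 2).
CH(COOH): carboxylic acid, 1 C=O (running total 3).
CH2CONHCH2: amide, 1 C=O (running total 4).
CH(OCOCH3): ester, 1 C=O (running total 5).
CH(CONH2): amide, 1 C=O (running total 6).
CO: ketone, 1 C=O (running total 7).
CH(COOH): carboxylic acid, 1 C=O (running total 8).
CH(OCOCH3): ester, 1 C=O (running total 9).

9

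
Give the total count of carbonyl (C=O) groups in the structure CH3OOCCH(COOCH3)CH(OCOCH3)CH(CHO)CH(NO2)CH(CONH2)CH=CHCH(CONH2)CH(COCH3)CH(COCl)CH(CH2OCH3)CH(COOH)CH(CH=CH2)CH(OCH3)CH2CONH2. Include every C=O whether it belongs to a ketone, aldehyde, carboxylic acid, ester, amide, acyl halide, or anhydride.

CH3OOC: ester, 1 C=O (running total 1).
CH(COOCH3): ester, 1 C=O (running total 2).
CH(OCOCH3): ester, 1 C=O (running total 3).
CH(CHO): aldehyde, 1 C=O (running total 4).
CH(CONH2): amide, 1 C=O (running total 5).
CH(CONH2): amide, 1 C=O (running total 6).
CH(COCH3): ketone, 1 C=O (running total 7).
CH(COCl): acyl halide, 1 C=O (running total 8).
CH(COOH): carboxylic acid, 1 C=O (running total 9).
CONH2: amide, 1 C=O (running total 10).

10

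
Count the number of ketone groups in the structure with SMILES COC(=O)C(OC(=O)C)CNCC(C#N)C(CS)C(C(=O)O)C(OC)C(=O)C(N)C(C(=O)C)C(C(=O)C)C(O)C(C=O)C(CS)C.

CH3O–C(=O)–: carbonyl C bonded to C and to –OCH3 → ester (not ketone + ether).
pendant –OC(=O)CH3: an acyloxy group → ester.
C–N–C with sp³ carbons and no adjacent C=O → amine (secondary).
pendant –C≡N: nitrile.
pendant –CH2SH → thiol.
pendant –COOH: carbonyl C bonded to C and –OH → carboxylic acid.
pendant –OCH3: C–O–C with sp³ C, no adjacent C=O → ether.
–C(=O)– with carbon on both sides → ketone.
–NH2 on an sp³ carbon with no adjacent C=O → amine.
pendant –COCH3: carbonyl C bonded to two carbons → ketone.
pendant –COCH3: carbonyl C bonded to two carbons → ketone.
–OH on an sp³ carbon → alcohol (secondary).
pendant –CHO: carbonyl C bonded to C and H → aldehyde.
pendant –CH2SH → thiol.
Ketone appears at: CO, CH(COCH3), CH(COCH3) → 3.

3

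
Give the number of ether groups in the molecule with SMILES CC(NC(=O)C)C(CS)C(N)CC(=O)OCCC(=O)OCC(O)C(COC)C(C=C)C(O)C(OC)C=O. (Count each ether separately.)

2

pendant –NHC(=O)CH3: N bonded to a carbonyl → amide (not amine).
pendant –CH2SH → thiol.
–NH2 on an sp³ carbon with no adjacent C=O → amine.
–C(=O)–O–C with C on the carbonyl side → ester.
–C(=O)–O–C with C on the carbonyl side → ester.
–OH on an sp³ carbon → alcohol (secondary).
pendant –CH2OCH3: C–O–C linkage → ether.
pendant –CH=CH2: C=C double bond → alkene.
–OH on an sp³ carbon → alcohol (secondary).
pendant –OCH3: C–O–C with sp³ C, no adjacent C=O → ether.
terminal –CHO: carbonyl C bonded to H and C → aldehyde.
Ether appears at: CH(CH2OCH3), CH(OCH3) → 2.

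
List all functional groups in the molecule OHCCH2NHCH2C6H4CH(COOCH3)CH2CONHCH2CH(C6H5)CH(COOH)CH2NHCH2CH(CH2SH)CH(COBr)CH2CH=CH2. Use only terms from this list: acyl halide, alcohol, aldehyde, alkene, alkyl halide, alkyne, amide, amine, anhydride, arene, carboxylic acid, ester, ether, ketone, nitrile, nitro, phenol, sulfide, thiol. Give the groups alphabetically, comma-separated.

acyl halide, aldehyde, alkene, amide, amine, arene, carboxylic acid, ester, thiol

terminal –CHO: carbonyl C bonded to H and C → aldehyde.
C–N–C with sp³ carbons and no adjacent C=O → amine (secondary).
para-disubstituted benzene ring → arene.
pendant –COOCH3: carbonyl C bonded to C and –OCH3 → ester.
–C(=O)–N– linkage → amide (the N is not an amine).
pendant –C6H5: benzene ring → arene.
pendant –COOH: carbonyl C bonded to C and –OH → carboxylic acid.
C–N–C with sp³ carbons and no adjacent C=O → amine (secondary).
pendant –CH2SH → thiol.
pendant –C(=O)X: carbonyl C bonded to C and halogen → acyl halide.
C=C double bond → alkene.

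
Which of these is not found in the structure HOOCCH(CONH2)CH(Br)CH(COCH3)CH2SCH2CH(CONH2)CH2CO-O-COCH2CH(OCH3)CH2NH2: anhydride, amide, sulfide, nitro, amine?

sulfide: present (CH2SCH2 — C–S–C linkage → sulfide (thioether)).
amide: present (CH(CONH2) — pendant –CONH2: carbonyl C bonded to C and N → amide).
amine: present (CH2NH2 — –NH2 on an sp³ carbon with no adjacent C=O → amine).
anhydride: present (CH2CO-O-COCH2 — two acyl groups sharing one oxygen, –C(=O)–O–C(=O)– → anhydride).
nitro: no segment matches this pattern.

nitro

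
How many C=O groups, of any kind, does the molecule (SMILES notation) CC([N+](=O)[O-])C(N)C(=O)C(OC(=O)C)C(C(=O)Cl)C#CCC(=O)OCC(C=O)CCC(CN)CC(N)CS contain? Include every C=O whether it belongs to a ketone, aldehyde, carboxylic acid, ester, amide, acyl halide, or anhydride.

5

CO: ketone, 1 C=O (running total 1).
CH(OCOCH3): ester, 1 C=O (running total 2).
CH(COCl): acyl halide, 1 C=O (running total 3).
CH2COOCH2: ester, 1 C=O (running total 4).
CH(CHO): aldehyde, 1 C=O (running total 5).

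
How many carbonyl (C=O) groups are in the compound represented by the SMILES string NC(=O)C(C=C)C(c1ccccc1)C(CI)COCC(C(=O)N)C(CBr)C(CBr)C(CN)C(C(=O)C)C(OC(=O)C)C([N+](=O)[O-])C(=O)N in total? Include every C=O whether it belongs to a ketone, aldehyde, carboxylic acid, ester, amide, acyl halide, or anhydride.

H2NCO: amide, 1 C=O (running total 1).
CH(CONH2): amide, 1 C=O (running total 2).
CH(COCH3): ketone, 1 C=O (running total 3).
CH(OCOCH3): ester, 1 C=O (running total 4).
CONH2: amide, 1 C=O (running total 5).

5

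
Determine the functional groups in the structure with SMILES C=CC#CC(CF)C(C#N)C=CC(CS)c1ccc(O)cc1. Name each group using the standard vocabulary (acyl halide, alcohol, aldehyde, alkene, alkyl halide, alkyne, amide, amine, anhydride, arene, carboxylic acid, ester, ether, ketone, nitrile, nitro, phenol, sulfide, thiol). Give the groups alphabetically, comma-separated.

C=C double bond → alkene.
C≡C triple bond → alkyne.
pendant –CH2X: halogen on sp³ carbon → alkyl halide.
pendant –C≡N: nitrile.
C=C double bond → alkene.
pendant –CH2SH → thiol.
–OH attached directly to an aromatic ring → phenol (not alcohol); the ring itself is an arene.

alkene, alkyl halide, alkyne, arene, nitrile, phenol, thiol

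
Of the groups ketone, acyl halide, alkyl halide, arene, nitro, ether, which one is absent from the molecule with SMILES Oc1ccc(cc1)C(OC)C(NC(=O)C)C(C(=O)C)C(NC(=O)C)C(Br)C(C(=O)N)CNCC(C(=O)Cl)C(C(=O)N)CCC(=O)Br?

nitro

arene: present (HOC6H4 — –OH attached directly to an aromatic ring → phenol (not alcohol); the ring itself is an arene).
acyl halide: present (CH(COCl) — pendant –C(=O)X: carbonyl C bonded to C and halogen → acyl halide).
ether: present (CH(OCH3) — pendant –OCH3: C–O–C with sp³ C, no adjacent C=O → ether).
alkyl halide: present (CH(Br) — halogen on an sp³ carbon → alkyl halide).
ketone: present (CH(COCH3) — pendant –COCH3: carbonyl C bonded to two carbons → ketone).
nitro: no segment matches this pattern.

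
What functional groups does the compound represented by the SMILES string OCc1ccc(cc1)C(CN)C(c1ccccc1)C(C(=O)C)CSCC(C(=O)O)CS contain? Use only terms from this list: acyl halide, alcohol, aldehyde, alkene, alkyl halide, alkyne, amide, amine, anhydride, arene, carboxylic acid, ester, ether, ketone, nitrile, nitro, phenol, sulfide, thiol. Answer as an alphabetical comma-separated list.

alcohol, amine, arene, carboxylic acid, ketone, sulfide, thiol

HO– on an sp³ carbon → alcohol.
para-disubstituted benzene ring → arene.
pendant –CH2NH2: N on sp³ C, no adjacent C=O → amine.
pendant –C6H5: benzene ring → arene.
pendant –COCH3: carbonyl C bonded to two carbons → ketone.
C–S–C linkage → sulfide (thioether).
pendant –COOH: carbonyl C bonded to C and –OH → carboxylic acid.
–SH on an sp³ carbon → thiol.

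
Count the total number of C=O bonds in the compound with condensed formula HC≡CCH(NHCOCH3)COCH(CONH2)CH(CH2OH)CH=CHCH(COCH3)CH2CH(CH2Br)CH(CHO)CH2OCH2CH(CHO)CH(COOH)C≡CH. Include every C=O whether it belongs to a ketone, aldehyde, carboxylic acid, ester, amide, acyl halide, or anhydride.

CH(NHCOCH3): amide, 1 C=O (running total 1).
CO: ketone, 1 C=O (running total 2).
CH(CONH2): amide, 1 C=O (running total 3).
CH(COCH3): ketone, 1 C=O (running total 4).
CH(CHO): aldehyde, 1 C=O (running total 5).
CH(CHO): aldehyde, 1 C=O (running total 6).
CH(COOH): carboxylic acid, 1 C=O (running total 7).

7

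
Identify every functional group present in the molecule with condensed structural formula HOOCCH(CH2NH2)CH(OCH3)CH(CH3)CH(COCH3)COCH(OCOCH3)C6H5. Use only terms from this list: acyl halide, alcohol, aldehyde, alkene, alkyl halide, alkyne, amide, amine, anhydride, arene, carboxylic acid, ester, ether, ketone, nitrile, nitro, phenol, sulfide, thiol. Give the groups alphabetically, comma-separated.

Reading the structure from left to right:
  HOOC: –COOH: carbonyl C bonded to –OH and C → carboxylic acid (the –OH is not a separate alcohol).
  CH(CH2NH2): pendant –CH2NH2: N on sp³ C, no adjacent C=O → amine.
  CH(OCH3): pendant –OCH3: C–O–C with sp³ C, no adjacent C=O → ether.
  CH(COCH3): pendant –COCH3: carbonyl C bonded to two carbons → ketone.
  CO: –C(=O)– with carbon on both sides → ketone.
  CH(OCOCH3): pendant –OC(=O)CH3: an acyloxy group → ester.
  C6H5: –C6H5 phenyl ring → arene.

amine, arene, carboxylic acid, ester, ether, ketone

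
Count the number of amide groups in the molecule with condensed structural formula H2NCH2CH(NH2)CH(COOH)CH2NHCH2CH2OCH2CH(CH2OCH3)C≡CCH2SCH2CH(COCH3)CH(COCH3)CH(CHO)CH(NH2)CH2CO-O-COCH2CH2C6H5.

0

Working along the chain:
  H2NCH2: –NH2 on an sp³ carbon with no adjacent C=O → amine.
  CH(NH2): –NH2 on an sp³ carbon with no adjacent C=O → amine.
  CH(COOH): pendant –COOH: carbonyl C bonded to C and –OH → carboxylic acid.
  CH2NHCH2: C–N–C with sp³ carbons and no adjacent C=O → amine (secondary).
  CH2OCH2: C–O–C with sp³ carbons on both sides and no adjacent C=O → ether.
  CH(CH2OCH3): pendant –CH2OCH3: C–O–C linkage → ether.
  C≡C: C≡C triple bond → alkyne.
  CH2SCH2: C–S–C linkage → sulfide (thioether).
  CH(COCH3): pendant –COCH3: carbonyl C bonded to two carbons → ketone.
  CH(COCH3): pendant –COCH3: carbonyl C bonded to two carbons → ketone.
  CH(CHO): pendant –CHO: carbonyl C bonded to C and H → aldehyde.
  CH(NH2): –NH2 on an sp³ carbon with no adjacent C=O → amine.
  CH2CO-O-COCH2: two acyl groups sharing one oxygen, –C(=O)–O–C(=O)– → anhydride.
  C6H5: –C6H5 phenyl ring → arene.
No segment is a amide: H2NCH2 is amine, not amide; CH(NH2) is amine, not amide; CH2NHCH2 is amine, not amide. → 0.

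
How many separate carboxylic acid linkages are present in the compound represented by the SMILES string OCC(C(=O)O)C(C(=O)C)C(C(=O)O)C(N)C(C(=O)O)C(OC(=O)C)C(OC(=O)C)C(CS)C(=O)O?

Taking each segment in turn:
  HOCH2: HO– on an sp³ carbon → alcohol.
  CH(COOH): pendant –COOH: carbonyl C bonded to C and –OH → carboxylic acid.
  CH(COCH3): pendant –COCH3: carbonyl C bonded to two carbons → ketone.
  CH(COOH): pendant –COOH: carbonyl C bonded to C and –OH → carboxylic acid.
  CH(NH2): –NH2 on an sp³ carbon with no adjacent C=O → amine.
  CH(COOH): pendant –COOH: carbonyl C bonded to C and –OH → carboxylic acid.
  CH(OCOCH3): pendant –OC(=O)CH3: an acyloxy group → ester.
  CH(OCOCH3): pendant –OC(=O)CH3: an acyloxy group → ester.
  CH(CH2SH): pendant –CH2SH → thiol.
  COOH: –COOH: carbonyl C bonded to –OH and C → carboxylic acid (the –OH is not a separate alcohol).
Carboxylic acid appears at: CH(COOH), CH(COOH), CH(COOH), COOH → 4.

4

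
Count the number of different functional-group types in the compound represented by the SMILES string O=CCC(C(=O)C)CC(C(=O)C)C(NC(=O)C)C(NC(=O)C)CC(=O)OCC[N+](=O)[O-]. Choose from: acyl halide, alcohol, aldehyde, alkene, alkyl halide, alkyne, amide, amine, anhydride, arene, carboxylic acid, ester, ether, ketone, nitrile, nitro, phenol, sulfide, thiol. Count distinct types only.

Taking each segment in turn:
  OHC: terminal –CHO: carbonyl C bonded to H and C → aldehyde.
  CH(COCH3): pendant –COCH3: carbonyl C bonded to two carbons → ketone.
  CH(COCH3): pendant –COCH3: carbonyl C bonded to two carbons → ketone.
  CH(NHCOCH3): pendant –NHC(=O)CH3: N bonded to a carbonyl → amide (not amine).
  CH(NHCOCH3): pendant –NHC(=O)CH3: N bonded to a carbonyl → amide (not amine).
  CH2COOCH2: –C(=O)–O–C with C on the carbonyl side → ester.
  CH2NO2: –NO2 on carbon → nitro group.
Distinct types present: aldehyde, amide, ester, ketone, nitro.

5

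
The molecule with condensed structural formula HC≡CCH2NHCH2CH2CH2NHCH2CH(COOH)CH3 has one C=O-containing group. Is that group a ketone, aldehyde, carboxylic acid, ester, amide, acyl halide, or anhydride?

The carbonyl is in the CH(COOH) segment: pendant –COOH: carbonyl C bonded to C and –OH → carboxylic acid.

carboxylic acid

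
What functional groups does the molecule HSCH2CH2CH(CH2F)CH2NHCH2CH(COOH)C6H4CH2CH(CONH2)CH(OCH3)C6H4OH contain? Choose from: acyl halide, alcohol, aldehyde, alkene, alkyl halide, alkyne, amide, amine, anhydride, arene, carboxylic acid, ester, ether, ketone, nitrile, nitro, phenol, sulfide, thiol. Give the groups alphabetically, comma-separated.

–SH on an sp³ carbon → thiol.
pendant –CH2X: halogen on sp³ carbon → alkyl halide.
C–N–C with sp³ carbons and no adjacent C=O → amine (secondary).
pendant –COOH: carbonyl C bonded to C and –OH → carboxylic acid.
para-disubstituted benzene ring → arene.
pendant –CONH2: carbonyl C bonded to C and N → amide.
pendant –OCH3: C–O–C with sp³ C, no adjacent C=O → ether.
–OH attached directly to an aromatic ring → phenol (not alcohol); the ring itself is an arene.

alkyl halide, amide, amine, arene, carboxylic acid, ether, phenol, thiol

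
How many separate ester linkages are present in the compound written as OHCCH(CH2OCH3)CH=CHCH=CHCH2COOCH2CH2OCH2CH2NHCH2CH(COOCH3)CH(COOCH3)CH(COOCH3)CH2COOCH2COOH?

terminal –CHO: carbonyl C bonded to H and C → aldehyde.
pendant –CH2OCH3: C–O–C linkage → ether.
C=C double bond → alkene.
C=C double bond → alkene.
–C(=O)–O–C with C on the carbonyl side → ester.
C–O–C with sp³ carbons on both sides and no adjacent C=O → ether.
C–N–C with sp³ carbons and no adjacent C=O → amine (secondary).
pendant –COOCH3: carbonyl C bonded to C and –OCH3 → ester.
pendant –COOCH3: carbonyl C bonded to C and –OCH3 → ester.
pendant –COOCH3: carbonyl C bonded to C and –OCH3 → ester.
–C(=O)–O–C with C on the carbonyl side → ester.
–COOH: carbonyl C bonded to –OH and C → carboxylic acid (the –OH is not a separate alcohol).
Ester appears at: CH2COOCH2, CH(COOCH3), CH(COOCH3), CH(COOCH3), CH2COOCH2 → 5.

5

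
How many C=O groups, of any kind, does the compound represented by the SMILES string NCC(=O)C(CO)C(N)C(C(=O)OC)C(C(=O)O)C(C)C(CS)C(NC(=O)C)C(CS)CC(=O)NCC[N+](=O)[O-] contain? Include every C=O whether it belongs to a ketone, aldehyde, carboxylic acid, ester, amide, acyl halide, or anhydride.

CO: ketone, 1 C=O (running total 1).
CH(COOCH3): ester, 1 C=O (running total 2).
CH(COOH): carboxylic acid, 1 C=O (running total 3).
CH(NHCOCH3): amide, 1 C=O (running total 4).
CH2CONHCH2: amide, 1 C=O (running total 5).

5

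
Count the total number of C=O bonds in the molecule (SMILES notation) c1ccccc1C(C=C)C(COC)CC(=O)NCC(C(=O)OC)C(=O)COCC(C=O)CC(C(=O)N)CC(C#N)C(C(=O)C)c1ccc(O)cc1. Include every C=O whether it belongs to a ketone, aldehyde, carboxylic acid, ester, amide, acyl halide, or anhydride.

CH2CONHCH2: amide, 1 C=O (running total 1).
CH(COOCH3): ester, 1 C=O (running total 2).
CO: ketone, 1 C=O (running total 3).
CH(CHO): aldehyde, 1 C=O (running total 4).
CH(CONH2): amide, 1 C=O (running total 5).
CH(COCH3): ketone, 1 C=O (running total 6).

6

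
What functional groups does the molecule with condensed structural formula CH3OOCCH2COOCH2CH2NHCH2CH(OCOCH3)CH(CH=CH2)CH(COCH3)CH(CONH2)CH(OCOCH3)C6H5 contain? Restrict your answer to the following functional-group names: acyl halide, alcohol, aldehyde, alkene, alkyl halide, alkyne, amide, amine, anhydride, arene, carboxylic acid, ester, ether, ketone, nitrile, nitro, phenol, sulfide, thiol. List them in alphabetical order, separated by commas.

CH3O–C(=O)–: carbonyl C bonded to C and to –OCH3 → ester (not ketone + ether).
–C(=O)–O–C with C on the carbonyl side → ester.
C–N–C with sp³ carbons and no adjacent C=O → amine (secondary).
pendant –OC(=O)CH3: an acyloxy group → ester.
pendant –CH=CH2: C=C double bond → alkene.
pendant –COCH3: carbonyl C bonded to two carbons → ketone.
pendant –CONH2: carbonyl C bonded to C and N → amide.
pendant –OC(=O)CH3: an acyloxy group → ester.
–C6H5 phenyl ring → arene.

alkene, amide, amine, arene, ester, ketone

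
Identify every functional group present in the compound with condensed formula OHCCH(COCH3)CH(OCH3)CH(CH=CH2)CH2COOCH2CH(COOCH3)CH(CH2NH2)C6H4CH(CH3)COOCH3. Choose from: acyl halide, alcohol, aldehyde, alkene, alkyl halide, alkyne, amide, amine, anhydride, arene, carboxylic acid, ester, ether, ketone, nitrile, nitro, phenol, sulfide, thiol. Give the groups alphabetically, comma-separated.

aldehyde, alkene, amine, arene, ester, ether, ketone

terminal –CHO: carbonyl C bonded to H and C → aldehyde.
pendant –COCH3: carbonyl C bonded to two carbons → ketone.
pendant –OCH3: C–O–C with sp³ C, no adjacent C=O → ether.
pendant –CH=CH2: C=C double bond → alkene.
–C(=O)–O–C with C on the carbonyl side → ester.
pendant –COOCH3: carbonyl C bonded to C and –OCH3 → ester.
pendant –CH2NH2: N on sp³ C, no adjacent C=O → amine.
para-disubstituted benzene ring → arene.
–C(=O)OCH3: carbonyl C bonded to C and to –OCH3 → ester (not ketone + ether).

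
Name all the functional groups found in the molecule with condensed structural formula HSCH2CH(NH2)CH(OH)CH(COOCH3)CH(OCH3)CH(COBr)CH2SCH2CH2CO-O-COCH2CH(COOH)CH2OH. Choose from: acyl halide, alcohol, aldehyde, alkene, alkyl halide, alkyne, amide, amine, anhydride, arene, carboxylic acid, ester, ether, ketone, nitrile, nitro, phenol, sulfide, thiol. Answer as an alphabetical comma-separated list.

acyl halide, alcohol, amine, anhydride, carboxylic acid, ester, ether, sulfide, thiol

Taking each segment in turn:
  HSCH2: –SH on an sp³ carbon → thiol.
  CH(NH2): –NH2 on an sp³ carbon with no adjacent C=O → amine.
  CH(OH): –OH on an sp³ carbon → alcohol (secondary).
  CH(COOCH3): pendant –COOCH3: carbonyl C bonded to C and –OCH3 → ester.
  CH(OCH3): pendant –OCH3: C–O–C with sp³ C, no adjacent C=O → ether.
  CH(COBr): pendant –C(=O)X: carbonyl C bonded to C and halogen → acyl halide.
  CH2SCH2: C–S–C linkage → sulfide (thioether).
  CH2CO-O-COCH2: two acyl groups sharing one oxygen, –C(=O)–O–C(=O)– → anhydride.
  CH(COOH): pendant –COOH: carbonyl C bonded to C and –OH → carboxylic acid.
  CH2OH: –OH on an sp³ carbon → alcohol.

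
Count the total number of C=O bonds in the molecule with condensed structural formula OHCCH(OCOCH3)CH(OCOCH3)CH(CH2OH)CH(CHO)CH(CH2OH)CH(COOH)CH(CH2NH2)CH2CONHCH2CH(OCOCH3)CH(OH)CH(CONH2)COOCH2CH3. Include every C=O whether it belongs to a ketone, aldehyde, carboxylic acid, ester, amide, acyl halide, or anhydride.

OHC: aldehyde, 1 C=O (running total 1).
CH(OCOCH3): ester, 1 C=O (running total 2).
CH(OCOCH3): ester, 1 C=O (running total 3).
CH(CHO): aldehyde, 1 C=O (running total 4).
CH(COOH): carboxylic acid, 1 C=O (running total 5).
CH2CONHCH2: amide, 1 C=O (running total 6).
CH(OCOCH3): ester, 1 C=O (running total 7).
CH(CONH2): amide, 1 C=O (running total 8).
COOCH2CH3: ester, 1 C=O (running total 9).

9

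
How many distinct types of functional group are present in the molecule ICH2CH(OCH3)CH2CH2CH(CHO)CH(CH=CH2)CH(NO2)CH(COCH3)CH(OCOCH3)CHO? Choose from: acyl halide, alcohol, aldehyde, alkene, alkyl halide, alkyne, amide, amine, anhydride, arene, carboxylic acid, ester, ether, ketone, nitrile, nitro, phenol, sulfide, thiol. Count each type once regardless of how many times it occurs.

7

halogen on an sp³ carbon → alkyl halide.
pendant –OCH3: C–O–C with sp³ C, no adjacent C=O → ether.
pendant –CHO: carbonyl C bonded to C and H → aldehyde.
pendant –CH=CH2: C=C double bond → alkene.
–NO2 on an sp³ carbon → nitro (the N=O is not a carbonyl).
pendant –COCH3: carbonyl C bonded to two carbons → ketone.
pendant –OC(=O)CH3: an acyloxy group → ester.
terminal –CHO: carbonyl C bonded to H and C → aldehyde.
Distinct types present: aldehyde, alkene, alkyl halide, ester, ether, ketone, nitro.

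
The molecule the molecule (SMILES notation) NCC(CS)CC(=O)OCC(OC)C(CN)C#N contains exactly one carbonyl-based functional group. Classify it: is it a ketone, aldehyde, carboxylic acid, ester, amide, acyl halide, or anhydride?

The carbonyl is in the CH2COOCH2 segment: –C(=O)–O–C with C on the carbonyl side → ester.

ester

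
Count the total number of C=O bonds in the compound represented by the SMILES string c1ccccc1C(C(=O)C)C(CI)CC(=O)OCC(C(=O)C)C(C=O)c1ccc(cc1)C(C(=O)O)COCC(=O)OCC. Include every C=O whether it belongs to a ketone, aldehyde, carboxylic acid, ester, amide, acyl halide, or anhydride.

6

CH(COCH3): ketone, 1 C=O (running total 1).
CH2COOCH2: ester, 1 C=O (running total 2).
CH(COCH3): ketone, 1 C=O (running total 3).
CH(CHO): aldehyde, 1 C=O (running total 4).
CH(COOH): carboxylic acid, 1 C=O (running total 5).
COOCH2CH3: ester, 1 C=O (running total 6).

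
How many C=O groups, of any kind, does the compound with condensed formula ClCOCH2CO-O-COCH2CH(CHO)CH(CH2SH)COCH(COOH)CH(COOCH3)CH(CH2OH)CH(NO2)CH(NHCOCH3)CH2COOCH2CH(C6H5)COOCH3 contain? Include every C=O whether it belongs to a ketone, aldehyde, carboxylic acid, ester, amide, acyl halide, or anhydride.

ClCO: acyl halide, 1 C=O (running total 1).
CH2CO-O-COCH2: anhydride, 2 C=O (running total 3).
CH(CHO): aldehyde, 1 C=O (running total 4).
CO: ketone, 1 C=O (running total 5).
CH(COOH): carboxylic acid, 1 C=O (running total 6).
CH(COOCH3): ester, 1 C=O (running total 7).
CH(NHCOCH3): amide, 1 C=O (running total 8).
CH2COOCH2: ester, 1 C=O (running total 9).
COOCH3: ester, 1 C=O (running total 10).

10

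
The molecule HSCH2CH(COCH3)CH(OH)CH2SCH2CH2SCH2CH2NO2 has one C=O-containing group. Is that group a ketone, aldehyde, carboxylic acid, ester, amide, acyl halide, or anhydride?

The carbonyl is in the CH(COCH3) segment: pendant –COCH3: carbonyl C bonded to two carbons → ketone.

ketone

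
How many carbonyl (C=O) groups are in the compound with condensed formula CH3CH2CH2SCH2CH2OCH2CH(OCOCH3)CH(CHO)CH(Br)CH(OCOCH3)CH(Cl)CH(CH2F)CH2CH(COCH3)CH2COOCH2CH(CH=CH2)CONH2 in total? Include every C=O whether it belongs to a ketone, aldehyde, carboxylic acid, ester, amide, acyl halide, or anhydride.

6

CH(OCOCH3): ester, 1 C=O (running total 1).
CH(CHO): aldehyde, 1 C=O (running total 2).
CH(OCOCH3): ester, 1 C=O (running total 3).
CH(COCH3): ketone, 1 C=O (running total 4).
CH2COOCH2: ester, 1 C=O (running total 5).
CONH2: amide, 1 C=O (running total 6).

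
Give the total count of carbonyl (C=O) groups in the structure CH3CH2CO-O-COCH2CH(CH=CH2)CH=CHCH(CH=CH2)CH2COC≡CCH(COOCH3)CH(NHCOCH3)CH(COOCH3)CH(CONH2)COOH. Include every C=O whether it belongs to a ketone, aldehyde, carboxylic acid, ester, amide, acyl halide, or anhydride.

8

CH2CO-O-COCH2: anhydride, 2 C=O (running total 2).
CO: ketone, 1 C=O (running total 3).
CH(COOCH3): ester, 1 C=O (running total 4).
CH(NHCOCH3): amide, 1 C=O (running total 5).
CH(COOCH3): ester, 1 C=O (running total 6).
CH(CONH2): amide, 1 C=O (running total 7).
COOH: carboxylic acid, 1 C=O (running total 8).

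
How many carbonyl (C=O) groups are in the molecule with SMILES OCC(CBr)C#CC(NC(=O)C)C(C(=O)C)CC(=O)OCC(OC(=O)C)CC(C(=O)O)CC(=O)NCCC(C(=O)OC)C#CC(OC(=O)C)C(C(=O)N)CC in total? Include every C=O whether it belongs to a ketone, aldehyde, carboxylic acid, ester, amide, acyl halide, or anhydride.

CH(NHCOCH3): amide, 1 C=O (running total 1).
CH(COCH3): ketone, 1 C=O (running total 2).
CH2COOCH2: ester, 1 C=O (running total 3).
CH(OCOCH3): ester, 1 C=O (running total 4).
CH(COOH): carboxylic acid, 1 C=O (running total 5).
CH2CONHCH2: amide, 1 C=O (running total 6).
CH(COOCH3): ester, 1 C=O (running total 7).
CH(OCOCH3): ester, 1 C=O (running total 8).
CH(CONH2): amide, 1 C=O (running total 9).

9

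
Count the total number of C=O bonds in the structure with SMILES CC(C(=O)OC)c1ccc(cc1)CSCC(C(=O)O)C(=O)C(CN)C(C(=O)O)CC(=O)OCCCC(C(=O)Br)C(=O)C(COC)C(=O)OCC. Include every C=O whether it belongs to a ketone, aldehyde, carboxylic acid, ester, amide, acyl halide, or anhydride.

CH(COOCH3): ester, 1 C=O (running total 1).
CH(COOH): carboxylic acid, 1 C=O (running total 2).
CO: ketone, 1 C=O (running total 3).
CH(COOH): carboxylic acid, 1 C=O (running total 4).
CH2COOCH2: ester, 1 C=O (running total 5).
CH(COBr): acyl halide, 1 C=O (running total 6).
CO: ketone, 1 C=O (running total 7).
COOCH2CH3: ester, 1 C=O (running total 8).

8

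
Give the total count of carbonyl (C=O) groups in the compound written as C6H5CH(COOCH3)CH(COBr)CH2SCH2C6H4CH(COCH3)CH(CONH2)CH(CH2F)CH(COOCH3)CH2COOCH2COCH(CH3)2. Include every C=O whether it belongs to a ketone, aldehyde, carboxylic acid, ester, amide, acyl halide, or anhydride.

7

CH(COOCH3): ester, 1 C=O (running total 1).
CH(COBr): acyl halide, 1 C=O (running total 2).
CH(COCH3): ketone, 1 C=O (running total 3).
CH(CONH2): amide, 1 C=O (running total 4).
CH(COOCH3): ester, 1 C=O (running total 5).
CH2COOCH2: ester, 1 C=O (running total 6).
CO: ketone, 1 C=O (running total 7).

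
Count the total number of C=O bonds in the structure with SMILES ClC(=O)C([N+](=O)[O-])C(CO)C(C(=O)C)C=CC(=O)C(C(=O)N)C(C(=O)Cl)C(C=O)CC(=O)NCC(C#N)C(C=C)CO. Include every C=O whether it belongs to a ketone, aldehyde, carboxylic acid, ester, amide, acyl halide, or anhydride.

ClCO: acyl halide, 1 C=O (running total 1).
CH(COCH3): ketone, 1 C=O (running total 2).
CO: ketone, 1 C=O (running total 3).
CH(CONH2): amide, 1 C=O (running total 4).
CH(COCl): acyl halide, 1 C=O (running total 5).
CH(CHO): aldehyde, 1 C=O (running total 6).
CH2CONHCH2: amide, 1 C=O (running total 7).

7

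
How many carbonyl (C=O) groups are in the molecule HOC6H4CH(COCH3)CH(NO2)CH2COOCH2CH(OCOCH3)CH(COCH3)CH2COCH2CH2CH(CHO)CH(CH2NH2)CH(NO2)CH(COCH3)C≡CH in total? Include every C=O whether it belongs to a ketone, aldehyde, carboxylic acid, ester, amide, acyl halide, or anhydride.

CH(COCH3): ketone, 1 C=O (running total 1).
CH2COOCH2: ester, 1 C=O (running total 2).
CH(OCOCH3): ester, 1 C=O (running total 3).
CH(COCH3): ketone, 1 C=O (running total 4).
CO: ketone, 1 C=O (running total 5).
CH(CHO): aldehyde, 1 C=O (running total 6).
CH(COCH3): ketone, 1 C=O (running total 7).

7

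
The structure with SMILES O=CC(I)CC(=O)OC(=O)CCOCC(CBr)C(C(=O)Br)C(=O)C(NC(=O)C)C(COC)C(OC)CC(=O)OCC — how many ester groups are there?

terminal –CHO: carbonyl C bonded to H and C → aldehyde.
halogen on an sp³ carbon → alkyl halide.
two acyl groups sharing one oxygen, –C(=O)–O–C(=O)– → anhydride.
C–O–C with sp³ carbons on both sides and no adjacent C=O → ether.
pendant –CH2X: halogen on sp³ carbon → alkyl halide.
pendant –C(=O)X: carbonyl C bonded to C and halogen → acyl halide.
–C(=O)– with carbon on both sides → ketone.
pendant –NHC(=O)CH3: N bonded to a carbonyl → amide (not amine).
pendant –CH2OCH3: C–O–C linkage → ether.
pendant –OCH3: C–O–C with sp³ C, no adjacent C=O → ether.
–C(=O)–O–C with C on the carbonyl side → ester.
Ester appears at: CH2COOCH2 → 1.

1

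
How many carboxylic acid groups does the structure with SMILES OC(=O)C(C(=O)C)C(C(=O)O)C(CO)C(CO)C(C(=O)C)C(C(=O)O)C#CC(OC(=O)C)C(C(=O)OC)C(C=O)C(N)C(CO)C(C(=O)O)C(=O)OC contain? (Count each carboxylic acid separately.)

4

Taking each segment in turn:
  HOOC: –COOH: carbonyl C bonded to –OH and C → carboxylic acid (the –OH is not a separate alcohol).
  CH(COCH3): pendant –COCH3: carbonyl C bonded to two carbons → ketone.
  CH(COOH): pendant –COOH: carbonyl C bonded to C and –OH → carboxylic acid.
  CH(CH2OH): pendant –CH2OH on an sp³ backbone C → alcohol.
  CH(CH2OH): pendant –CH2OH on an sp³ backbone C → alcohol.
  CH(COCH3): pendant –COCH3: carbonyl C bonded to two carbons → ketone.
  CH(COOH): pendant –COOH: carbonyl C bonded to C and –OH → carboxylic acid.
  C≡C: C≡C triple bond → alkyne.
  CH(OCOCH3): pendant –OC(=O)CH3: an acyloxy group → ester.
  CH(COOCH3): pendant –COOCH3: carbonyl C bonded to C and –OCH3 → ester.
  CH(CHO): pendant –CHO: carbonyl C bonded to C and H → aldehyde.
  CH(NH2): –NH2 on an sp³ carbon with no adjacent C=O → amine.
  CH(CH2OH): pendant –CH2OH on an sp³ backbone C → alcohol.
  CH(COOH): pendant –COOH: carbonyl C bonded to C and –OH → carboxylic acid.
  COOCH3: –C(=O)OCH3: carbonyl C bonded to C and to –OCH3 → ester (not ketone + ether).
Carboxylic acid appears at: HOOC, CH(COOH), CH(COOH), CH(COOH) → 4.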